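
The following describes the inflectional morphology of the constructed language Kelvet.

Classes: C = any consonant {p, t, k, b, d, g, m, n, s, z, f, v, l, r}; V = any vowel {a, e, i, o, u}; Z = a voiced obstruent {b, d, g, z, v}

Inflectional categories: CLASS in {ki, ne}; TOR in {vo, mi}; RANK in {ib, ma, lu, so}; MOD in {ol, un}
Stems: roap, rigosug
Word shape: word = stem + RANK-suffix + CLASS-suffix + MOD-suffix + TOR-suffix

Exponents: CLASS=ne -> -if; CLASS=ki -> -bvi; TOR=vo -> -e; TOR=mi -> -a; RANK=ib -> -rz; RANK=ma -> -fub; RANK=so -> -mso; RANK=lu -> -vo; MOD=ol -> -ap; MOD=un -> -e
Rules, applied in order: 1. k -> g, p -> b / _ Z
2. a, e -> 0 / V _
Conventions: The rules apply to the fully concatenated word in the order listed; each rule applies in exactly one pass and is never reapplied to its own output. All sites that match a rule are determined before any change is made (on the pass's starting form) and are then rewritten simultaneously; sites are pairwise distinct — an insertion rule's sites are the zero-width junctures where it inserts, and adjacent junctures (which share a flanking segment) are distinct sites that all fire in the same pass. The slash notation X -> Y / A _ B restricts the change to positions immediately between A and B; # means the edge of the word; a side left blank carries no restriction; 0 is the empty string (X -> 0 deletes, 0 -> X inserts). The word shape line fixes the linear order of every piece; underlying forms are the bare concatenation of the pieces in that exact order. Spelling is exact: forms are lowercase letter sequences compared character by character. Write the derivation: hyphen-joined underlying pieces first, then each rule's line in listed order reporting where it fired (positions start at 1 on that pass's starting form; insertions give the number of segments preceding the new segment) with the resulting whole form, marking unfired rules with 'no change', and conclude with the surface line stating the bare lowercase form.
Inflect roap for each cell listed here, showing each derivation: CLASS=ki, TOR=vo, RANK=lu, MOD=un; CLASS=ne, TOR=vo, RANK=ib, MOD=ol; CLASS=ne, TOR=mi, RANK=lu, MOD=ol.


cell CLASS=ki, TOR=vo, RANK=lu, MOD=un:
underlying: roap-vo-bvi-e-e
1. k -> g, p -> b / _ Z: fires at position(s) 4: roabvobviee
2. a, e -> 0 / V _: fires at position(s) 3, 10, 11: robvobvi
surface: robvobvi

cell CLASS=ne, TOR=vo, RANK=ib, MOD=ol:
underlying: roap-rz-if-ap-e
1. k -> g, p -> b / _ Z: no change
2. a, e -> 0 / V _: fires at position(s) 3: roprzifape
surface: roprzifape

cell CLASS=ne, TOR=mi, RANK=lu, MOD=ol:
underlying: roap-vo-if-ap-a
1. k -> g, p -> b / _ Z: fires at position(s) 4: roabvoifapa
2. a, e -> 0 / V _: fires at position(s) 3: robvoifapa
surface: robvoifapa


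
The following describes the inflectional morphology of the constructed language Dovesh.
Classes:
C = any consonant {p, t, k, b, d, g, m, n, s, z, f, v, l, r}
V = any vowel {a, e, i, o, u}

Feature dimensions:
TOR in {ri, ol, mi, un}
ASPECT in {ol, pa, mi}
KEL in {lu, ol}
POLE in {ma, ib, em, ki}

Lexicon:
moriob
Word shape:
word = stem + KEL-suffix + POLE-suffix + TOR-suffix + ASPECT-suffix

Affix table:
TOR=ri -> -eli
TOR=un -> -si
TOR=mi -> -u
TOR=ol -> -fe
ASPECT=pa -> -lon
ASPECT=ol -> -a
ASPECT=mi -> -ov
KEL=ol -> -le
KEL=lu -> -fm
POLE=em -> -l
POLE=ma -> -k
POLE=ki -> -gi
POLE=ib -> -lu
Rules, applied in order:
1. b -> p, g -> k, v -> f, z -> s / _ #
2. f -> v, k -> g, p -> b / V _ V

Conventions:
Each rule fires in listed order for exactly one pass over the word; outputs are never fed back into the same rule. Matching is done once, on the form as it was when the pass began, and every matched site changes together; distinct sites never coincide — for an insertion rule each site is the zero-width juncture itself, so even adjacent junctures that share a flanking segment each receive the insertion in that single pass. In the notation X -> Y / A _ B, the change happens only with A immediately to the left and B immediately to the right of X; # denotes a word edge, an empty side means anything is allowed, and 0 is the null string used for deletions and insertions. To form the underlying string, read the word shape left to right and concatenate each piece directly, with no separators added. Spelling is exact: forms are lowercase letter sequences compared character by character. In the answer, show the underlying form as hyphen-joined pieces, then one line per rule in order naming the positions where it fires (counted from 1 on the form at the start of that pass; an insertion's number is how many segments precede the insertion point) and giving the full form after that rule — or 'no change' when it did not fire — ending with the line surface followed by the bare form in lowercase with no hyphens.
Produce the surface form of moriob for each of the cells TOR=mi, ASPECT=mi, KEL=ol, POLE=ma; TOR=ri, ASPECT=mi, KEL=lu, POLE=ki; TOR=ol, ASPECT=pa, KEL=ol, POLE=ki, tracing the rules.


cell TOR=mi, ASPECT=mi, KEL=ol, POLE=ma:
underlying: moriob-le-k-u-ov
1. b -> p, g -> k, v -> f, z -> s / _ #: fires at position(s) 12: morioblekuof
2. f -> v, k -> g, p -> b / V _ V: fires at position(s) 9: moriobleguof
surface: moriobleguof

cell TOR=ri, ASPECT=mi, KEL=lu, POLE=ki:
underlying: moriob-fm-gi-eli-ov
1. b -> p, g -> k, v -> f, z -> s / _ #: fires at position(s) 15: moriobfmgieliof
2. f -> v, k -> g, p -> b / V _ V: no change
surface: moriobfmgieliof

cell TOR=ol, ASPECT=pa, KEL=ol, POLE=ki:
underlying: moriob-le-gi-fe-lon
1. b -> p, g -> k, v -> f, z -> s / _ #: no change
2. f -> v, k -> g, p -> b / V _ V: fires at position(s) 11: morioblegivelon
surface: morioblegivelon


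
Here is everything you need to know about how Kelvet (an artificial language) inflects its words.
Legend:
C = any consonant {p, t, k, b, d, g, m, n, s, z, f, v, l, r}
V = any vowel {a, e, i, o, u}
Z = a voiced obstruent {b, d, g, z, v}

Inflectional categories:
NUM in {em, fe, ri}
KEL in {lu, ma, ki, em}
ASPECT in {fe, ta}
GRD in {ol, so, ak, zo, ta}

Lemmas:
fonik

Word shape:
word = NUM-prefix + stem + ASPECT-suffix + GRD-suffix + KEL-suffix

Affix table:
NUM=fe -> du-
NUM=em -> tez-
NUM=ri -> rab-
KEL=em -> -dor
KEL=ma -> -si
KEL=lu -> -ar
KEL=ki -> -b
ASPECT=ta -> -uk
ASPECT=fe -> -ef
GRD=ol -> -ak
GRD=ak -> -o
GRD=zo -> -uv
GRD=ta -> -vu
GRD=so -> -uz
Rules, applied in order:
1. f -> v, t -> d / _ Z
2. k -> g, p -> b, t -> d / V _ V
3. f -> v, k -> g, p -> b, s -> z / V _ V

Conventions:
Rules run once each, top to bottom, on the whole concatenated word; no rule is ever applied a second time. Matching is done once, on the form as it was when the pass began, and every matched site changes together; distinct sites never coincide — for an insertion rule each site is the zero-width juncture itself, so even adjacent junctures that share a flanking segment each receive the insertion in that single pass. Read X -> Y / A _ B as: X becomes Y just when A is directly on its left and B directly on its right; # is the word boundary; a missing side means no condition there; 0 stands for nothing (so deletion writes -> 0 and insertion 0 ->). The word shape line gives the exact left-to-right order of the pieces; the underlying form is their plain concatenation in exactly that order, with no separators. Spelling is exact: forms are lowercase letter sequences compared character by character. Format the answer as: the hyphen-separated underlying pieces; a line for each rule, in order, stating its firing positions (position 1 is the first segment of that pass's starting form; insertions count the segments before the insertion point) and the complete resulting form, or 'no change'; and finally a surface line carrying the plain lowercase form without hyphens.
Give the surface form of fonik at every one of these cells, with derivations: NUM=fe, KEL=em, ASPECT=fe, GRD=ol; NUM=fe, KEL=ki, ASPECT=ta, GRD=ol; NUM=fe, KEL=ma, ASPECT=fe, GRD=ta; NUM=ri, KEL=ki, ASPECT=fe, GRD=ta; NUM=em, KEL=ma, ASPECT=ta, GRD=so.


cell NUM=fe, KEL=em, ASPECT=fe, GRD=ol:
underlying: du-fonik-ef-ak-dor
1. f -> v, t -> d / _ Z: no change
2. k -> g, p -> b, t -> d / V _ V: fires at position(s) 7: dufonigefakdor
3. f -> v, k -> g, p -> b, s -> z / V _ V: fires at position(s) 3, 9: duvonigevakdor
surface: duvonigevakdor

cell NUM=fe, KEL=ki, ASPECT=ta, GRD=ol:
underlying: du-fonik-uk-ak-b
1. f -> v, t -> d / _ Z: no change
2. k -> g, p -> b, t -> d / V _ V: fires at position(s) 7, 9: dufonigugakb
3. f -> v, k -> g, p -> b, s -> z / V _ V: fires at position(s) 3: duvonigugakb
surface: duvonigugakb

cell NUM=fe, KEL=ma, ASPECT=fe, GRD=ta:
underlying: du-fonik-ef-vu-si
1. f -> v, t -> d / _ Z: fires at position(s) 9: dufonikevvusi
2. k -> g, p -> b, t -> d / V _ V: fires at position(s) 7: dufonigevvusi
3. f -> v, k -> g, p -> b, s -> z / V _ V: fires at position(s) 3, 12: duvonigevvuzi
surface: duvonigevvuzi

cell NUM=ri, KEL=ki, ASPECT=fe, GRD=ta:
underlying: rab-fonik-ef-vu-b
1. f -> v, t -> d / _ Z: fires at position(s) 10: rabfonikevvub
2. k -> g, p -> b, t -> d / V _ V: fires at position(s) 8: rabfonigevvub
3. f -> v, k -> g, p -> b, s -> z / V _ V: no change
surface: rabfonigevvub

cell NUM=em, KEL=ma, ASPECT=ta, GRD=so:
underlying: tez-fonik-uk-uz-si
1. f -> v, t -> d / _ Z: no change
2. k -> g, p -> b, t -> d / V _ V: fires at position(s) 8, 10: tezfoniguguzsi
3. f -> v, k -> g, p -> b, s -> z / V _ V: no change
surface: tezfoniguguzsi


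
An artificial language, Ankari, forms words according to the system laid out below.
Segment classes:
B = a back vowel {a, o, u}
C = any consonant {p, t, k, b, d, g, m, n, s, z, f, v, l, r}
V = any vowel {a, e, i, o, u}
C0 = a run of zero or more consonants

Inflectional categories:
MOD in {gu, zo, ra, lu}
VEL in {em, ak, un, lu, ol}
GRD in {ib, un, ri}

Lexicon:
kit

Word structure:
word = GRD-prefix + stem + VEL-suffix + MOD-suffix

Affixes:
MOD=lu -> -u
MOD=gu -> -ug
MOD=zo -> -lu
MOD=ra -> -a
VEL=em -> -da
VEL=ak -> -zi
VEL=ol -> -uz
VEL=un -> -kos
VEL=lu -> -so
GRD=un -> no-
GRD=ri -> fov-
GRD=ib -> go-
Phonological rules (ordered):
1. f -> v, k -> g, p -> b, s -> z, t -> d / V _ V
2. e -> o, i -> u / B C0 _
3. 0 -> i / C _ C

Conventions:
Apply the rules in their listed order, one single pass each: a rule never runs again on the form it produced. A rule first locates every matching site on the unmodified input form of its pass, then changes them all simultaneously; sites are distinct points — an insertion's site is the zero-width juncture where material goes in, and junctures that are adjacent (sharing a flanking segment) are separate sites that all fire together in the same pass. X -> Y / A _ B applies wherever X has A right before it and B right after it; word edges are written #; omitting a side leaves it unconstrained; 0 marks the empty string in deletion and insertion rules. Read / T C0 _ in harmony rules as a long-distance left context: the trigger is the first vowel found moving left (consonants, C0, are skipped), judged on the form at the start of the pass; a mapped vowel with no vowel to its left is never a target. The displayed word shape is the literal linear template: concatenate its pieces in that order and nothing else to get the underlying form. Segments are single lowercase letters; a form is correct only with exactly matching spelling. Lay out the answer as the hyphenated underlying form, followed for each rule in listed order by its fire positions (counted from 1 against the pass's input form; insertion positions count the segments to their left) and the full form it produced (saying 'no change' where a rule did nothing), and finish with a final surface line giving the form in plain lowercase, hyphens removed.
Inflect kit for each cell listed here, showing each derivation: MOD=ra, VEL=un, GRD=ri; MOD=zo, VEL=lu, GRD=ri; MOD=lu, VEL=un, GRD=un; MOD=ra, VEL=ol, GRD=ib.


cell MOD=ra, VEL=un, GRD=ri:
underlying: fov-kit-kos-a
1. f -> v, k -> g, p -> b, s -> z, t -> d / V _ V: fires at position(s) 9: fovkitkoza
2. e -> o, i -> u / B C0 _: fires at position(s) 5: fovkutkoza
3. 0 -> i / C _ C: inserts after position(s) 3, 6: fovikutikoza
surface: fovikutikoza

cell MOD=zo, VEL=lu, GRD=ri:
underlying: fov-kit-so-lu
1. f -> v, k -> g, p -> b, s -> z, t -> d / V _ V: no change
2. e -> o, i -> u / B C0 _: fires at position(s) 5: fovkutsolu
3. 0 -> i / C _ C: inserts after position(s) 3, 6: fovikutisolu
surface: fovikutisolu

cell MOD=lu, VEL=un, GRD=un:
underlying: no-kit-kos-u
1. f -> v, k -> g, p -> b, s -> z, t -> d / V _ V: fires at position(s) 3, 8: nogitkozu
2. e -> o, i -> u / B C0 _: fires at position(s) 4: nogutkozu
3. 0 -> i / C _ C: inserts after position(s) 5: nogutikozu
surface: nogutikozu

cell MOD=ra, VEL=ol, GRD=ib:
underlying: go-kit-uz-a
1. f -> v, k -> g, p -> b, s -> z, t -> d / V _ V: fires at position(s) 3, 5: gogiduza
2. e -> o, i -> u / B C0 _: fires at position(s) 4: goguduza
3. 0 -> i / C _ C: no change
surface: goguduza


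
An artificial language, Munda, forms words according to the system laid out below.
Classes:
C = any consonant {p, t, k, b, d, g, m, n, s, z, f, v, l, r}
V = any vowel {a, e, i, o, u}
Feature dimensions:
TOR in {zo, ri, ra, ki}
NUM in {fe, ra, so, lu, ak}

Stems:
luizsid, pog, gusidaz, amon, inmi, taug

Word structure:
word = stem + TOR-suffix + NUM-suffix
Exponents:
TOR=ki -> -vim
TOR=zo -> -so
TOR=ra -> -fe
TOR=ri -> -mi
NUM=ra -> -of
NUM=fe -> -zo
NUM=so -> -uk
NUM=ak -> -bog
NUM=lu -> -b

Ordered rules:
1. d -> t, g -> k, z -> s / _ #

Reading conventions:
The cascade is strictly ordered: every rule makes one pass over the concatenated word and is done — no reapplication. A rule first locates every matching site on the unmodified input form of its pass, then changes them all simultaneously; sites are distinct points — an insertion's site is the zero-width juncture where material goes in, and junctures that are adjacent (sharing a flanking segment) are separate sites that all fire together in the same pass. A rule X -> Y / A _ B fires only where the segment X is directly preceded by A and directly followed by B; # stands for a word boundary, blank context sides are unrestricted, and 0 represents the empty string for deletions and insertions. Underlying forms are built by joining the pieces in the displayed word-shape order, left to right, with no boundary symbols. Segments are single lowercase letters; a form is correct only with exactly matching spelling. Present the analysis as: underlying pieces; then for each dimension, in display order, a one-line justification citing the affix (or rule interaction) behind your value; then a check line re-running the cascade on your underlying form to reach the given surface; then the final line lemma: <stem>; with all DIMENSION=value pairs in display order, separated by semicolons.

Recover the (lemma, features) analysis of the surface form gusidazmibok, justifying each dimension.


underlying: gusidaz-mi-bog
TOR=ri - signalled by the affix -mi
NUM=ak - signalled by the affix -bog
check: gusidazmibog -> gusidazmibok
lemma: gusidaz; TOR=ri; NUM=ak


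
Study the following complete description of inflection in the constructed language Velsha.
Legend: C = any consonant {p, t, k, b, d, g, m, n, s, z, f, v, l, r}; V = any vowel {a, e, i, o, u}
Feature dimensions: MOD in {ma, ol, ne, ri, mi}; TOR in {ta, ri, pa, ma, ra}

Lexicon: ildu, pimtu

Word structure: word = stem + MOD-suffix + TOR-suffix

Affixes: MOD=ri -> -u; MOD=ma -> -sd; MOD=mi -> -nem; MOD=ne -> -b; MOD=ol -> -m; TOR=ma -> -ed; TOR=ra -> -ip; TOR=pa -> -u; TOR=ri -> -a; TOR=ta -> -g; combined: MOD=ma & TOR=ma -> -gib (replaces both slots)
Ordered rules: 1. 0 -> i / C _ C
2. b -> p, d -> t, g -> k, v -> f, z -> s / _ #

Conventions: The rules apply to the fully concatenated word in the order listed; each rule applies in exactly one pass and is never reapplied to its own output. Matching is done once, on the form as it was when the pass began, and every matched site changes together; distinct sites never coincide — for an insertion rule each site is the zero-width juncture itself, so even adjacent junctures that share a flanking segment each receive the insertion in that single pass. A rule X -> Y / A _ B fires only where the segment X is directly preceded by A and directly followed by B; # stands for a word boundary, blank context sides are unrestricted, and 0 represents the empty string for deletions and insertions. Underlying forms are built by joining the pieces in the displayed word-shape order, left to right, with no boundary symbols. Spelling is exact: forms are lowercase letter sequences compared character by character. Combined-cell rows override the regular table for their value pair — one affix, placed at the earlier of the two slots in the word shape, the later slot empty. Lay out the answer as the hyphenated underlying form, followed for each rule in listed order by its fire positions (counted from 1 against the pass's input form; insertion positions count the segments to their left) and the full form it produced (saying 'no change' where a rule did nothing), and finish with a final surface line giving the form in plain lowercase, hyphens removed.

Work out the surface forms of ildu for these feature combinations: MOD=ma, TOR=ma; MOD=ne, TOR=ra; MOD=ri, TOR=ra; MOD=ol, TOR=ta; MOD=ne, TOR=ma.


cell MOD=ma, TOR=ma:
underlying: ildu-gib
1. 0 -> i / C _ C: inserts after position(s) 2: ilidugib
2. b -> p, d -> t, g -> k, v -> f, z -> s / _ #: fires at position(s) 8: ilidugip
surface: ilidugip

cell MOD=ne, TOR=ra:
underlying: ildu-b-ip
1. 0 -> i / C _ C: inserts after position(s) 2: ilidubip
2. b -> p, d -> t, g -> k, v -> f, z -> s / _ #: no change
surface: ilidubip

cell MOD=ri, TOR=ra:
underlying: ildu-u-ip
1. 0 -> i / C _ C: inserts after position(s) 2: iliduuip
2. b -> p, d -> t, g -> k, v -> f, z -> s / _ #: no change
surface: iliduuip

cell MOD=ol, TOR=ta:
underlying: ildu-m-g
1. 0 -> i / C _ C: inserts after position(s) 2, 5: ilidumig
2. b -> p, d -> t, g -> k, v -> f, z -> s / _ #: fires at position(s) 8: ilidumik
surface: ilidumik

cell MOD=ne, TOR=ma:
underlying: ildu-b-ed
1. 0 -> i / C _ C: inserts after position(s) 2: ilidubed
2. b -> p, d -> t, g -> k, v -> f, z -> s / _ #: fires at position(s) 8: ilidubet
surface: ilidubet


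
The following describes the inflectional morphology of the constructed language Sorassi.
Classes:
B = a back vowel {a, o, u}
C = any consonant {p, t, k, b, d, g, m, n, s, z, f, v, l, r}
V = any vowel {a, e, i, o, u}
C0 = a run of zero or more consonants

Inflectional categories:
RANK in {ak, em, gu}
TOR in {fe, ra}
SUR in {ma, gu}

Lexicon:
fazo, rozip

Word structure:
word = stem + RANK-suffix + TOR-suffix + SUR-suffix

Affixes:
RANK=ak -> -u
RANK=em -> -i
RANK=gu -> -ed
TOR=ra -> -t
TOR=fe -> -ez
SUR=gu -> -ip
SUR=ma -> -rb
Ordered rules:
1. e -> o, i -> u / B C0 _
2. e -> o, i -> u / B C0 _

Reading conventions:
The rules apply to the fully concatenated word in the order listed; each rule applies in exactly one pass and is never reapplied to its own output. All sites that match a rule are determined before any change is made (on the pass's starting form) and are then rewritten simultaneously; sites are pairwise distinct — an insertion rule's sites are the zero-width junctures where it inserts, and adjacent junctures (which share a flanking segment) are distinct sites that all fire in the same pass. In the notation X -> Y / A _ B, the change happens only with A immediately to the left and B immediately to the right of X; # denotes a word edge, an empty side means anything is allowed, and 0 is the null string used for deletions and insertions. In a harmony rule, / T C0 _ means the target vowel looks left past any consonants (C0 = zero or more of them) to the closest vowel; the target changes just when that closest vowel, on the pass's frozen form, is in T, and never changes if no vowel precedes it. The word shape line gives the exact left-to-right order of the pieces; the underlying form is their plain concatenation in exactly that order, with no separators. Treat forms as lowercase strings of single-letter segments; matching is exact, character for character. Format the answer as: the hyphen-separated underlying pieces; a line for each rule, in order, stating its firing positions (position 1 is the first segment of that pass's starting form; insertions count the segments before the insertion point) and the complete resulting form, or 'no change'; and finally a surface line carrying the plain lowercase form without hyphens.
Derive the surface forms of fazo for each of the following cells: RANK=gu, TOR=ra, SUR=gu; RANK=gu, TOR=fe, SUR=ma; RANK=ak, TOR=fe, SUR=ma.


cell RANK=gu, TOR=ra, SUR=gu:
underlying: fazo-ed-t-ip
1. e -> o, i -> u / B C0 _: fires at position(s) 5: fazoodtip
2. e -> o, i -> u / B C0 _: fires at position(s) 8: fazoodtup
surface: fazoodtup

cell RANK=gu, TOR=fe, SUR=ma:
underlying: fazo-ed-ez-rb
1. e -> o, i -> u / B C0 _: fires at position(s) 5: fazoodezrb
2. e -> o, i -> u / B C0 _: fires at position(s) 7: fazoodozrb
surface: fazoodozrb

cell RANK=ak, TOR=fe, SUR=ma:
underlying: fazo-u-ez-rb
1. e -> o, i -> u / B C0 _: fires at position(s) 6: fazouozrb
2. e -> o, i -> u / B C0 _: no change
surface: fazouozrb


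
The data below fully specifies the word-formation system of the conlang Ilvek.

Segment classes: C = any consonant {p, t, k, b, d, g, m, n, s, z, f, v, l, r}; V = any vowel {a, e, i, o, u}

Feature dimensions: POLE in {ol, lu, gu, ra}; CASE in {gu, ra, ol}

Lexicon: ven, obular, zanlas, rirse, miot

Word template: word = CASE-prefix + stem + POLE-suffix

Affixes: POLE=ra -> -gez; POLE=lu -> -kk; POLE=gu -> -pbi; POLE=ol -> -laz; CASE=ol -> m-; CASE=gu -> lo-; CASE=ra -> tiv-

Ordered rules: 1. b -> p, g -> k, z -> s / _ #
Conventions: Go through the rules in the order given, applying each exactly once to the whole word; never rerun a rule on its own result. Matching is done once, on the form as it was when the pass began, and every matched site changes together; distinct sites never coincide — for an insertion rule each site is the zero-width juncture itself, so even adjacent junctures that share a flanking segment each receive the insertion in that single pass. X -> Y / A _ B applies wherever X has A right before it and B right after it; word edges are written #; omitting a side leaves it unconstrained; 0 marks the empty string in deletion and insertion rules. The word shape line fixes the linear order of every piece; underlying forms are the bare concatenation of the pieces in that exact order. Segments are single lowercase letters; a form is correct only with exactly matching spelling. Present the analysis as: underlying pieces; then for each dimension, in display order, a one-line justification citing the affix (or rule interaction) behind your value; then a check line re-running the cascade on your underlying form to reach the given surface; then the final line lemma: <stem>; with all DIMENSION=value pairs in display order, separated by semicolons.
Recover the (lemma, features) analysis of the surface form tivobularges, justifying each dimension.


underlying: tiv-obular-gez
POLE=ra - signalled by the affix -gez
CASE=ra - signalled by the affix tiv-
check: tivobulargez -> tivobularges
lemma: obular; POLE=ra; CASE=ra


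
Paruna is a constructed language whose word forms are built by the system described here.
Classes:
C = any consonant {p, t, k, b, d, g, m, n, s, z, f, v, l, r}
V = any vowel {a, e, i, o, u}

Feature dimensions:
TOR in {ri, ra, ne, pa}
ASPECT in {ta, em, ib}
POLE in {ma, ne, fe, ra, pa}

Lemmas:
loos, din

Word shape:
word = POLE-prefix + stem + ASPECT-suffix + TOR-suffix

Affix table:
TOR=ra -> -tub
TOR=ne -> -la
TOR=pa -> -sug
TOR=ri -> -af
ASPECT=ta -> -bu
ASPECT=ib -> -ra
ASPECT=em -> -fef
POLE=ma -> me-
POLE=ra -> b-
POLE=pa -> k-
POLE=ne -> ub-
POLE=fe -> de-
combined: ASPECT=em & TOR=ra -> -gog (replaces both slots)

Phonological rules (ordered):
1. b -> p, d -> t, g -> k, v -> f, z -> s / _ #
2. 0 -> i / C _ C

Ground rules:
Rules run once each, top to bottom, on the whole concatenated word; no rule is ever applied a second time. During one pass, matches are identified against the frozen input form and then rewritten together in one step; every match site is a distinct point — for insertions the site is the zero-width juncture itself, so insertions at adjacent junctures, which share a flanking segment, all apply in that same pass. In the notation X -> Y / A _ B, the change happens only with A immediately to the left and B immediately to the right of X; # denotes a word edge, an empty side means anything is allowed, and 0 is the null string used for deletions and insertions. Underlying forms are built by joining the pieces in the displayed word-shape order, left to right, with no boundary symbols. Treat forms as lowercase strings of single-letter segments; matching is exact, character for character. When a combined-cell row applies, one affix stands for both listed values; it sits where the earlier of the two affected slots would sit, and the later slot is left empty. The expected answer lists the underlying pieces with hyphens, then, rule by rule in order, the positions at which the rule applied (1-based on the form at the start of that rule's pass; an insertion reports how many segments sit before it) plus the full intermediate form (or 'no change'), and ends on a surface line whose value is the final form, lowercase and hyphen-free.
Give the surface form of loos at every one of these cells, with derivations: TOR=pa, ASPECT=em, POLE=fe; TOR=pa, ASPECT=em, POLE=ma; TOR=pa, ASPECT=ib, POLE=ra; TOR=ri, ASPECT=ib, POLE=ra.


cell TOR=pa, ASPECT=em, POLE=fe:
underlying: de-loos-fef-sug
1. b -> p, d -> t, g -> k, v -> f, z -> s / _ #: fires at position(s) 12: deloosfefsuk
2. 0 -> i / C _ C: inserts after position(s) 6, 9: deloosifefisuk
surface: deloosifefisuk

cell TOR=pa, ASPECT=em, POLE=ma:
underlying: me-loos-fef-sug
1. b -> p, d -> t, g -> k, v -> f, z -> s / _ #: fires at position(s) 12: meloosfefsuk
2. 0 -> i / C _ C: inserts after position(s) 6, 9: meloosifefisuk
surface: meloosifefisuk

cell TOR=pa, ASPECT=ib, POLE=ra:
underlying: b-loos-ra-sug
1. b -> p, d -> t, g -> k, v -> f, z -> s / _ #: fires at position(s) 10: bloosrasuk
2. 0 -> i / C _ C: inserts after position(s) 1, 5: biloosirasuk
surface: biloosirasuk

cell TOR=ri, ASPECT=ib, POLE=ra:
underlying: b-loos-ra-af
1. b -> p, d -> t, g -> k, v -> f, z -> s / _ #: no change
2. 0 -> i / C _ C: inserts after position(s) 1, 5: biloosiraaf
surface: biloosiraaf


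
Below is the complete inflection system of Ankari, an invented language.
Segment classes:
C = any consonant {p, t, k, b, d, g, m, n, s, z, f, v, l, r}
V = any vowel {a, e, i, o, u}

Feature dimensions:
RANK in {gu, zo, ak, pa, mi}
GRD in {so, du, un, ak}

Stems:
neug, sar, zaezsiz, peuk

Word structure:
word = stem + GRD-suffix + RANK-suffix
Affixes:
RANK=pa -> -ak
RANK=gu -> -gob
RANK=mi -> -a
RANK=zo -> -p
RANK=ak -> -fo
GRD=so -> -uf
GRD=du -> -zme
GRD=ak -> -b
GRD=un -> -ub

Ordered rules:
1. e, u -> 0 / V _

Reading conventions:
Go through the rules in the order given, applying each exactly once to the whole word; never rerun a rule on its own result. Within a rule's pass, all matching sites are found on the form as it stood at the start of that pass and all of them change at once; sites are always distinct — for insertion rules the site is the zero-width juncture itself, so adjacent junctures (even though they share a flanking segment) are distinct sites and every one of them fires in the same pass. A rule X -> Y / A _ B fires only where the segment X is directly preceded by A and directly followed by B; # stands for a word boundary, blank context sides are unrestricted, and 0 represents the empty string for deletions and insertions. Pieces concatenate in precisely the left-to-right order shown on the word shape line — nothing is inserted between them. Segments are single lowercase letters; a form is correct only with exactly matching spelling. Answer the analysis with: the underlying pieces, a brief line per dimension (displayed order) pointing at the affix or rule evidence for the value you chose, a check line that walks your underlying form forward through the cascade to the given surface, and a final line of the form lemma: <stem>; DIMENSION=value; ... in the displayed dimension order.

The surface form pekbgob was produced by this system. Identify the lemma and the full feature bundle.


underlying: peuk-b-gob
RANK=gu - signalled by the affix -gob
GRD=ak - signalled by the affix -b
check: peukbgob -> pekbgob
lemma: peuk; RANK=gu; GRD=ak


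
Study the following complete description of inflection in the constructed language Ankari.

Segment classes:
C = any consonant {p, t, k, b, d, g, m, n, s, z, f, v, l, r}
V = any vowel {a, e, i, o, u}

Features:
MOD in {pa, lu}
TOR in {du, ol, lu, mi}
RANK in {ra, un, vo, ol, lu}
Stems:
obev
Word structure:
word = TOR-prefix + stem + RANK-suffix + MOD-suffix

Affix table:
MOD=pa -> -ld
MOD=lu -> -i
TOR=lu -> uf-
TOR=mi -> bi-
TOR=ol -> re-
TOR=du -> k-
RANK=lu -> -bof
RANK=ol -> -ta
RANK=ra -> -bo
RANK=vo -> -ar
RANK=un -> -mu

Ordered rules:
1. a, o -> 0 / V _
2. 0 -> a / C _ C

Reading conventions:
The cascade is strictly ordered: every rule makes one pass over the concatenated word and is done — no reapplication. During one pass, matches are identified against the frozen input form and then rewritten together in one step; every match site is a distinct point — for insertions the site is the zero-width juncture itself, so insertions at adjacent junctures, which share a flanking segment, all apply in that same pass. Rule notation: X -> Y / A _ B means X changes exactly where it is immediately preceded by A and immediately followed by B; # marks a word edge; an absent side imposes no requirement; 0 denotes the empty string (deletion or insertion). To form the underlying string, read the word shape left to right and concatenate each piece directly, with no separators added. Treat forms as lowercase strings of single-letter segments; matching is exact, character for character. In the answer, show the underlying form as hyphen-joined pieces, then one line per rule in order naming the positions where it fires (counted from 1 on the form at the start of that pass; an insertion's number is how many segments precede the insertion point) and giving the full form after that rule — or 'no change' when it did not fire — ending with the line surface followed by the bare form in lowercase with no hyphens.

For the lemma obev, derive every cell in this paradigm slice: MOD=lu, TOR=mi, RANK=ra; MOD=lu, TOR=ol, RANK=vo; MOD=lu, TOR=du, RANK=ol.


cell MOD=lu, TOR=mi, RANK=ra:
underlying: bi-obev-bo-i
1. a, o -> 0 / V _: fires at position(s) 3: bibevboi
2. 0 -> a / C _ C: inserts after position(s) 5: bibevaboi
surface: bibevaboi

cell MOD=lu, TOR=ol, RANK=vo:
underlying: re-obev-ar-i
1. a, o -> 0 / V _: fires at position(s) 3: rebevari
2. 0 -> a / C _ C: no change
surface: rebevari

cell MOD=lu, TOR=du, RANK=ol:
underlying: k-obev-ta-i
1. a, o -> 0 / V _: no change
2. 0 -> a / C _ C: inserts after position(s) 5: kobevatai
surface: kobevatai


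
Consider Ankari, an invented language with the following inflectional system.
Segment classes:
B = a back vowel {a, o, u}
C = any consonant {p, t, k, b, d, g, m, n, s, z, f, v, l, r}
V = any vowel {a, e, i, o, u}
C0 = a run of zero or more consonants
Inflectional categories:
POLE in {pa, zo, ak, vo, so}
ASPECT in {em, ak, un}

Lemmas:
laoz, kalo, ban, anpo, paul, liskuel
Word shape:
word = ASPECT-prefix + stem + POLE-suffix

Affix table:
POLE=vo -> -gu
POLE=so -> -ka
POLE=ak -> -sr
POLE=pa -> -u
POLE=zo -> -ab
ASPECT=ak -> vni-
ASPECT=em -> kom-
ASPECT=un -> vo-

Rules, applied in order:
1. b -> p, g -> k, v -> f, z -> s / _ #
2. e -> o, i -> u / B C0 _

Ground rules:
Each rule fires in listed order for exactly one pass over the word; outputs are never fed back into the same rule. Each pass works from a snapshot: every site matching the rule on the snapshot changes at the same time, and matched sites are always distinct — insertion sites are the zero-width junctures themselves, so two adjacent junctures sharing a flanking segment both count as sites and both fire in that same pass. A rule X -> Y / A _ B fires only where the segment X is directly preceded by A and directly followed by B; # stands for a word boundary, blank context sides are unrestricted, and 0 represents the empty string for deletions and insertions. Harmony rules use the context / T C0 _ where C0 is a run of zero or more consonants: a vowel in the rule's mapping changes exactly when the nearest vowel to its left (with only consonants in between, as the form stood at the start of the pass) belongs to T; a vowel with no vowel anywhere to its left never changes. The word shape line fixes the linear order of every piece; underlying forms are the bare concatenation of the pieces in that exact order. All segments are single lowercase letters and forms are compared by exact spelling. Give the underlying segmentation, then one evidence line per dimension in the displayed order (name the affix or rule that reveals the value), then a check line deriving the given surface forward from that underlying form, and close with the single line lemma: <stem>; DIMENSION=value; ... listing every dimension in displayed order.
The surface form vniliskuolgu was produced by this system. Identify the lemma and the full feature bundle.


underlying: vni-liskuel-gu
POLE=vo - signalled by the affix -gu
ASPECT=ak - signalled by the affix vni-
check: vniliskuelgu -> vniliskuelgu -> vniliskuolgu
lemma: liskuel; POLE=vo; ASPECT=ak


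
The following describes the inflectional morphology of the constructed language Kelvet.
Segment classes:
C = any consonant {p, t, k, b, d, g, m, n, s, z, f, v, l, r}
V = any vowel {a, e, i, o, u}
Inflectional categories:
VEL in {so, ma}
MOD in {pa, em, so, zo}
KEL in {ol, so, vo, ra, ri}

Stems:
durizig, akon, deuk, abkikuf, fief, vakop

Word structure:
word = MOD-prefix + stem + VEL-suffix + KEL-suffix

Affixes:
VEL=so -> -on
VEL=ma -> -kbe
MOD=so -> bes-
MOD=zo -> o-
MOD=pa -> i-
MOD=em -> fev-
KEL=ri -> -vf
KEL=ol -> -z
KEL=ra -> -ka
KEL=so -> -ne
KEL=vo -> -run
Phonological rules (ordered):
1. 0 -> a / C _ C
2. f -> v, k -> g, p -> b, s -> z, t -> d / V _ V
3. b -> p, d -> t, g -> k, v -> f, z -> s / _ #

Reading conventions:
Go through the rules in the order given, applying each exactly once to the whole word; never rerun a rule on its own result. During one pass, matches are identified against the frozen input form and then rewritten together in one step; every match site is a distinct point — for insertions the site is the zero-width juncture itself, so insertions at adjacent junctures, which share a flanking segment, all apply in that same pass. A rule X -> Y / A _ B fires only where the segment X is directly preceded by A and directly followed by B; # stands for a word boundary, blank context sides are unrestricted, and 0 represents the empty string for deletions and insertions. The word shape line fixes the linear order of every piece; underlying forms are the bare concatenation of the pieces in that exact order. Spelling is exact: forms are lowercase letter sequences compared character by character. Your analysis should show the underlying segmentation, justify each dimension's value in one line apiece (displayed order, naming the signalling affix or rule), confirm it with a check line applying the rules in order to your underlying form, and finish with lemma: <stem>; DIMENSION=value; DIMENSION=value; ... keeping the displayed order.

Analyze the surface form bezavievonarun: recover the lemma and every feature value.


underlying: bes-fief-on-run
VEL=so - signalled by the affix -on
MOD=so - signalled by the affix bes-
KEL=vo - signalled by the affix -run
check: besfiefonrun -> besafiefonarun -> bezavievonarun -> bezavievonarun
lemma: fief; VEL=so; MOD=so; KEL=vo


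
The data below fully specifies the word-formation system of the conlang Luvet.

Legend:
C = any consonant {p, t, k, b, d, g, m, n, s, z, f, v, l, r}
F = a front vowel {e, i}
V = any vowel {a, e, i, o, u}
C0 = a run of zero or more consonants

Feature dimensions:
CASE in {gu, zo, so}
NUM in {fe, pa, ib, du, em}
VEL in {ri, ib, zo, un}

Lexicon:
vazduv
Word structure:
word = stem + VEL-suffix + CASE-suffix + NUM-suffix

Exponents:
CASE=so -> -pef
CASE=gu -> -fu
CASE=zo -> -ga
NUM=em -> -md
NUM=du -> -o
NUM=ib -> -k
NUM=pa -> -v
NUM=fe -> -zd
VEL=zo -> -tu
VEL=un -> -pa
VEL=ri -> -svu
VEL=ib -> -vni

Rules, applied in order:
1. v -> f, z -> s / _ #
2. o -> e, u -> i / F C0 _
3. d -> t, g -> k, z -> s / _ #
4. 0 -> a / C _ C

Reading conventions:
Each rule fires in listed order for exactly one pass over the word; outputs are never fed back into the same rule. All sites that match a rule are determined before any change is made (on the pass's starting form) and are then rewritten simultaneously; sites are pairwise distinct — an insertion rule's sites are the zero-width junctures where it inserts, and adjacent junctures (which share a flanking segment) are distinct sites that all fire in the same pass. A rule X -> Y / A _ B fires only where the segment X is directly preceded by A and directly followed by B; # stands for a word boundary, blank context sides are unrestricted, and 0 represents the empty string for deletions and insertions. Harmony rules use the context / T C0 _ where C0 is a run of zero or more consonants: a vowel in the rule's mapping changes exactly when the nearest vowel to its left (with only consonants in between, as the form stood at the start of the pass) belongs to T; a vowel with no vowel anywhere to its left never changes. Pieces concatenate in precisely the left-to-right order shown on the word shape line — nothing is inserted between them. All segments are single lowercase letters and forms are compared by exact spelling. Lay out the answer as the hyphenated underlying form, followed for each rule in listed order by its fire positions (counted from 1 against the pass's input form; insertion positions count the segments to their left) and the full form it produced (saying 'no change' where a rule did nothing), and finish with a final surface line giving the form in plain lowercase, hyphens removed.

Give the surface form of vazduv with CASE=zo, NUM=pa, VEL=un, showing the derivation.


underlying: vazduv-pa-ga-v
1. v -> f, z -> s / _ #: fires at position(s) 11: vazduvpagaf
2. o -> e, u -> i / F C0 _: no change
3. d -> t, g -> k, z -> s / _ #: no change
4. 0 -> a / C _ C: inserts after position(s) 3, 6: vazaduvapagaf
surface: vazaduvapagaf


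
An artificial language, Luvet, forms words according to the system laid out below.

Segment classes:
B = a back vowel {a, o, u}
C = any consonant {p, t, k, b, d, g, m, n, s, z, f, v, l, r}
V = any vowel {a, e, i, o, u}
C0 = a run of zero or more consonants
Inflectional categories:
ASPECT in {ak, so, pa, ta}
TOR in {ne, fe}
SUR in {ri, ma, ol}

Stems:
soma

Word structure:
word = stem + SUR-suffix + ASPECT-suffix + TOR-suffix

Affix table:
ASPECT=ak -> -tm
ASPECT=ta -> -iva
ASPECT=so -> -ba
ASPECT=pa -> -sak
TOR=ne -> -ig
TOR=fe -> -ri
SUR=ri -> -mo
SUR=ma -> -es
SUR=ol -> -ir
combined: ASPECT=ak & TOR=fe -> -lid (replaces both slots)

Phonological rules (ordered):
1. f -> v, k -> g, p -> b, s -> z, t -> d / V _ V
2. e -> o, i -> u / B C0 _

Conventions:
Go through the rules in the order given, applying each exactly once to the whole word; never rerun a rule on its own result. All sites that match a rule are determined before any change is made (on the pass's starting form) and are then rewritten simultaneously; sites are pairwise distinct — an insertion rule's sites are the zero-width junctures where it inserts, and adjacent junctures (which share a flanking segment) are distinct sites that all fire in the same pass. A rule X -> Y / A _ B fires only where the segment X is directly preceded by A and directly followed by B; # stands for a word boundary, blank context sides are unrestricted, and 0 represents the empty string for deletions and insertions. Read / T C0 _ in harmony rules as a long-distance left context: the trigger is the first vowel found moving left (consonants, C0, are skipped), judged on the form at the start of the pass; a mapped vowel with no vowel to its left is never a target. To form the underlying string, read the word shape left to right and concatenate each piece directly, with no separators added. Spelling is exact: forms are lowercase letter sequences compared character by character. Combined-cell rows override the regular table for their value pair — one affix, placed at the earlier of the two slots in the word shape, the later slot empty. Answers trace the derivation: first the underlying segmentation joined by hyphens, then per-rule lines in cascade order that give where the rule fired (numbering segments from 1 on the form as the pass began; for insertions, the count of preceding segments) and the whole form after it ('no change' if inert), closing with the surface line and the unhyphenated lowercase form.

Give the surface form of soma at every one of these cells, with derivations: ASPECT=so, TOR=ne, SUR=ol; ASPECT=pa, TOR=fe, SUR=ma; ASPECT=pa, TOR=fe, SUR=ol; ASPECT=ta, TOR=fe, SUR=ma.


cell ASPECT=so, TOR=ne, SUR=ol:
underlying: soma-ir-ba-ig
1. f -> v, k -> g, p -> b, s -> z, t -> d / V _ V: no change
2. e -> o, i -> u / B C0 _: fires at position(s) 5, 9: somaurbaug
surface: somaurbaug

cell ASPECT=pa, TOR=fe, SUR=ma:
underlying: soma-es-sak-ri
1. f -> v, k -> g, p -> b, s -> z, t -> d / V _ V: no change
2. e -> o, i -> u / B C0 _: fires at position(s) 5, 11: somaossakru
surface: somaossakru

cell ASPECT=pa, TOR=fe, SUR=ol:
underlying: soma-ir-sak-ri
1. f -> v, k -> g, p -> b, s -> z, t -> d / V _ V: no change
2. e -> o, i -> u / B C0 _: fires at position(s) 5, 11: somaursakru
surface: somaursakru

cell ASPECT=ta, TOR=fe, SUR=ma:
underlying: soma-es-iva-ri
1. f -> v, k -> g, p -> b, s -> z, t -> d / V _ V: fires at position(s) 6: somaezivari
2. e -> o, i -> u / B C0 _: fires at position(s) 5, 11: somaozivaru
surface: somaozivaru
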